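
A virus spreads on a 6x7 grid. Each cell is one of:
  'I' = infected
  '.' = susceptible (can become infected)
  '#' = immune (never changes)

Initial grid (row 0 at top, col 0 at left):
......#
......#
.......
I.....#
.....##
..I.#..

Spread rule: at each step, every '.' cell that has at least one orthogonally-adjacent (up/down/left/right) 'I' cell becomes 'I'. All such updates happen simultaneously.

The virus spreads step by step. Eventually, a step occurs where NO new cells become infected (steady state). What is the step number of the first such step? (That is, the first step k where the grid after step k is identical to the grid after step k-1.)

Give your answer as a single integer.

Step 0 (initial): 2 infected
Step 1: +6 new -> 8 infected
Step 2: +6 new -> 14 infected
Step 3: +5 new -> 19 infected
Step 4: +4 new -> 23 infected
Step 5: +4 new -> 27 infected
Step 6: +3 new -> 30 infected
Step 7: +3 new -> 33 infected
Step 8: +1 new -> 34 infected
Step 9: +0 new -> 34 infected

Answer: 9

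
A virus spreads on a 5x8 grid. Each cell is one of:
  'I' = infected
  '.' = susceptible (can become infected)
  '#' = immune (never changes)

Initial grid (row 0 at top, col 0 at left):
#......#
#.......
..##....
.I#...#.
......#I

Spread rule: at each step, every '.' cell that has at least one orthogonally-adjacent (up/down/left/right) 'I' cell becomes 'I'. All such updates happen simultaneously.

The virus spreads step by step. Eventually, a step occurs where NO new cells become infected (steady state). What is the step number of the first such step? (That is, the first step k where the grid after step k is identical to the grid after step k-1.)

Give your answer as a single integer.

Answer: 7

Derivation:
Step 0 (initial): 2 infected
Step 1: +4 new -> 6 infected
Step 2: +5 new -> 11 infected
Step 3: +5 new -> 16 infected
Step 4: +6 new -> 22 infected
Step 5: +8 new -> 30 infected
Step 6: +2 new -> 32 infected
Step 7: +0 new -> 32 infected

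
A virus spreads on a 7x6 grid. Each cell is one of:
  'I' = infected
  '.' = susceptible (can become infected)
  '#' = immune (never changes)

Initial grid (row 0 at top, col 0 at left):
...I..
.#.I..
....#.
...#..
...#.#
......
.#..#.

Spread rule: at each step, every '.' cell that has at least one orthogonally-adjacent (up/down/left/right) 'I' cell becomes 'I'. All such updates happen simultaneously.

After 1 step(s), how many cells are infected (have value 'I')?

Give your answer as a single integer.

Step 0 (initial): 2 infected
Step 1: +5 new -> 7 infected

Answer: 7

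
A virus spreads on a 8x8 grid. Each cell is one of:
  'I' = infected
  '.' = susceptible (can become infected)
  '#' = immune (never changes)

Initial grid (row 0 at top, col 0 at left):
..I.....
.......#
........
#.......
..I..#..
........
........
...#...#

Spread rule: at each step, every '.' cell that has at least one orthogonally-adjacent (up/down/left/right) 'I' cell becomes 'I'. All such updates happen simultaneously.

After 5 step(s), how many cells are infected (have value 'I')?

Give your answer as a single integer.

Answer: 49

Derivation:
Step 0 (initial): 2 infected
Step 1: +7 new -> 9 infected
Step 2: +12 new -> 21 infected
Step 3: +11 new -> 32 infected
Step 4: +9 new -> 41 infected
Step 5: +8 new -> 49 infected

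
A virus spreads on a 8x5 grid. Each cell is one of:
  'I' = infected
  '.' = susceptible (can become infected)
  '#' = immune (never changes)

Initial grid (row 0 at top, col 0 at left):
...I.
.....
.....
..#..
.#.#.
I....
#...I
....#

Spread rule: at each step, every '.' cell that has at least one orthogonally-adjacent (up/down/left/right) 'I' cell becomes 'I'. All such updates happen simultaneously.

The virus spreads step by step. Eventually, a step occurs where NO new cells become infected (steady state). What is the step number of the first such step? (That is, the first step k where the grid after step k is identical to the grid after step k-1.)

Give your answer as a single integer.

Answer: 5

Derivation:
Step 0 (initial): 3 infected
Step 1: +7 new -> 10 infected
Step 2: +11 new -> 21 infected
Step 3: +11 new -> 32 infected
Step 4: +3 new -> 35 infected
Step 5: +0 new -> 35 infected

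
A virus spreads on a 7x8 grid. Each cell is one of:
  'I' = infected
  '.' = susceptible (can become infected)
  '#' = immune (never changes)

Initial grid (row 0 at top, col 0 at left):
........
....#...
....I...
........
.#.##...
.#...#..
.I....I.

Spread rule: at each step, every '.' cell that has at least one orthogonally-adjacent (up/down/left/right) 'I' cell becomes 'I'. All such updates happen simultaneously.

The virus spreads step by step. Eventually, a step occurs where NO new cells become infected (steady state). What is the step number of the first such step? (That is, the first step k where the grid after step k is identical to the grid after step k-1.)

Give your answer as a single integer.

Step 0 (initial): 3 infected
Step 1: +8 new -> 11 infected
Step 2: +12 new -> 23 infected
Step 3: +14 new -> 37 infected
Step 4: +9 new -> 46 infected
Step 5: +3 new -> 49 infected
Step 6: +1 new -> 50 infected
Step 7: +0 new -> 50 infected

Answer: 7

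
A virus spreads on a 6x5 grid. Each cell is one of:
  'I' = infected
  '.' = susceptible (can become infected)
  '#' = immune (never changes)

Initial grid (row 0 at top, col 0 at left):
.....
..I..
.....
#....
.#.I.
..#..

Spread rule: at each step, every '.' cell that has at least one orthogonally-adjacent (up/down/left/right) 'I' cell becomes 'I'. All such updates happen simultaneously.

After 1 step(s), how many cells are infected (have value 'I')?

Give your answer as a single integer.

Step 0 (initial): 2 infected
Step 1: +8 new -> 10 infected

Answer: 10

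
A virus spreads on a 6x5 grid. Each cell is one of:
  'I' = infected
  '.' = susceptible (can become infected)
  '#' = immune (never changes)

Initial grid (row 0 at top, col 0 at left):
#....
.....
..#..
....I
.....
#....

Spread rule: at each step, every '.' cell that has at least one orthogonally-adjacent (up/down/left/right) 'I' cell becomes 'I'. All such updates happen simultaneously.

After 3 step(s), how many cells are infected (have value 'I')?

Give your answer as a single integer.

Answer: 14

Derivation:
Step 0 (initial): 1 infected
Step 1: +3 new -> 4 infected
Step 2: +5 new -> 9 infected
Step 3: +5 new -> 14 infected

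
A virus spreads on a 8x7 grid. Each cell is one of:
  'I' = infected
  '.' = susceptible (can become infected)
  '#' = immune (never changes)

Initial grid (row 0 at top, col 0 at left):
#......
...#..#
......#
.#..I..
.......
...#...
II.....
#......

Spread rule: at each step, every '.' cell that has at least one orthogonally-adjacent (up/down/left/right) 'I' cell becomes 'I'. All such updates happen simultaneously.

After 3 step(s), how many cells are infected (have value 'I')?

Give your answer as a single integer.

Step 0 (initial): 3 infected
Step 1: +8 new -> 11 infected
Step 2: +13 new -> 24 infected
Step 3: +9 new -> 33 infected

Answer: 33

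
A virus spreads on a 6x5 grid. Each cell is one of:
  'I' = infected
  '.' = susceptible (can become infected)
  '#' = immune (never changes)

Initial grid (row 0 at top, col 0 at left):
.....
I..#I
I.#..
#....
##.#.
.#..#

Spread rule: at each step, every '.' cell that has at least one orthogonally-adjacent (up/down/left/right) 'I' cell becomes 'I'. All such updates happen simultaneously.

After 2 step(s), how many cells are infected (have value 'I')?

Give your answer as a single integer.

Answer: 14

Derivation:
Step 0 (initial): 3 infected
Step 1: +5 new -> 8 infected
Step 2: +6 new -> 14 infected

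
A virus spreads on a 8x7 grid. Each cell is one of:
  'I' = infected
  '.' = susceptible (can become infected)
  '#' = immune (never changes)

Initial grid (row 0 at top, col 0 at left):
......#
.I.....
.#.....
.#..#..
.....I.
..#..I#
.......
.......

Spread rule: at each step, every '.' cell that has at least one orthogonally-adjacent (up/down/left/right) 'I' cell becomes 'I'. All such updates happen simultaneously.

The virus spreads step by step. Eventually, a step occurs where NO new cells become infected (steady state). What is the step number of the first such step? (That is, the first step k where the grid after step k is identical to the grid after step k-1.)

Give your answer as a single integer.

Answer: 8

Derivation:
Step 0 (initial): 3 infected
Step 1: +8 new -> 11 infected
Step 2: +12 new -> 23 infected
Step 3: +13 new -> 36 infected
Step 4: +7 new -> 43 infected
Step 5: +4 new -> 47 infected
Step 6: +2 new -> 49 infected
Step 7: +1 new -> 50 infected
Step 8: +0 new -> 50 infected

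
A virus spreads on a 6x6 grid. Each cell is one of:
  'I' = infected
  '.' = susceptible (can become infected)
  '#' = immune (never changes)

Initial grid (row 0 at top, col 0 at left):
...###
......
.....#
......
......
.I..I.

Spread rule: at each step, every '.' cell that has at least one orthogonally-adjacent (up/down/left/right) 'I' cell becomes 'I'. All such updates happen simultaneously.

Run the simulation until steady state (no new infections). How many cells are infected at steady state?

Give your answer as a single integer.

Answer: 32

Derivation:
Step 0 (initial): 2 infected
Step 1: +6 new -> 8 infected
Step 2: +6 new -> 14 infected
Step 3: +6 new -> 20 infected
Step 4: +5 new -> 25 infected
Step 5: +5 new -> 30 infected
Step 6: +2 new -> 32 infected
Step 7: +0 new -> 32 infected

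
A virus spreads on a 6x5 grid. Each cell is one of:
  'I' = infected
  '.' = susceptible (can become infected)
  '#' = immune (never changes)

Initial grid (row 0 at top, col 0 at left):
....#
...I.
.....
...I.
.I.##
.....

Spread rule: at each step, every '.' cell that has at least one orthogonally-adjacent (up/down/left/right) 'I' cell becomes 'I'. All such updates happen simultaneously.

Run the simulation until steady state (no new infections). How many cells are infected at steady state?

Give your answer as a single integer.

Answer: 27

Derivation:
Step 0 (initial): 3 infected
Step 1: +10 new -> 13 infected
Step 2: +8 new -> 21 infected
Step 3: +4 new -> 25 infected
Step 4: +2 new -> 27 infected
Step 5: +0 new -> 27 infected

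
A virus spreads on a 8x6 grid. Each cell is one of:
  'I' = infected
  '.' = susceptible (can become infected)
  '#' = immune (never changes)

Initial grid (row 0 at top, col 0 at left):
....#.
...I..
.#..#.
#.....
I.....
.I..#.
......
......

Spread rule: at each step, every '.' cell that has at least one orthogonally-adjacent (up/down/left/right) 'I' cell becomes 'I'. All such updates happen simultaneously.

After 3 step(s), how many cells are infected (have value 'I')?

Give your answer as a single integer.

Answer: 32

Derivation:
Step 0 (initial): 3 infected
Step 1: +8 new -> 11 infected
Step 2: +11 new -> 22 infected
Step 3: +10 new -> 32 infected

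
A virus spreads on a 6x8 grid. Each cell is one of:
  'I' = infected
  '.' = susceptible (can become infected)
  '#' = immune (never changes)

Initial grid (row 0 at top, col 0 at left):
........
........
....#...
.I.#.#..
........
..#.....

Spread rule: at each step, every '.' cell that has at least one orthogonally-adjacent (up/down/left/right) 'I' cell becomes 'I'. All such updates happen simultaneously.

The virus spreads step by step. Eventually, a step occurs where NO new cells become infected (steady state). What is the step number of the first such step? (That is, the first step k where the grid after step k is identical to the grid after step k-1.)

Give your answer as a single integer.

Answer: 10

Derivation:
Step 0 (initial): 1 infected
Step 1: +4 new -> 5 infected
Step 2: +6 new -> 11 infected
Step 3: +6 new -> 17 infected
Step 4: +5 new -> 22 infected
Step 5: +5 new -> 27 infected
Step 6: +4 new -> 31 infected
Step 7: +6 new -> 37 infected
Step 8: +5 new -> 42 infected
Step 9: +2 new -> 44 infected
Step 10: +0 new -> 44 infected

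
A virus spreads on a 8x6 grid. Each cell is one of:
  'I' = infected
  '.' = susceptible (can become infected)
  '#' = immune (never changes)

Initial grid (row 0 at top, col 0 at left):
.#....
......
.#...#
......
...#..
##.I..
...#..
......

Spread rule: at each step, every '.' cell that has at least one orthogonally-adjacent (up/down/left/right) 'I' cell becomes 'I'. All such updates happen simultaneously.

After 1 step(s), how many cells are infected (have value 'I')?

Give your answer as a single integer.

Answer: 3

Derivation:
Step 0 (initial): 1 infected
Step 1: +2 new -> 3 infected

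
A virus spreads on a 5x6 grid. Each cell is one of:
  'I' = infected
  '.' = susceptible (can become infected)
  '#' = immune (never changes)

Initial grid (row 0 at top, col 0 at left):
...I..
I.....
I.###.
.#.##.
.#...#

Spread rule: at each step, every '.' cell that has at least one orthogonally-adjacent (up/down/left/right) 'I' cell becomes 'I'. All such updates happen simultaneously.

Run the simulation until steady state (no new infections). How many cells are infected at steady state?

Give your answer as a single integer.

Answer: 18

Derivation:
Step 0 (initial): 3 infected
Step 1: +7 new -> 10 infected
Step 2: +5 new -> 15 infected
Step 3: +1 new -> 16 infected
Step 4: +1 new -> 17 infected
Step 5: +1 new -> 18 infected
Step 6: +0 new -> 18 infected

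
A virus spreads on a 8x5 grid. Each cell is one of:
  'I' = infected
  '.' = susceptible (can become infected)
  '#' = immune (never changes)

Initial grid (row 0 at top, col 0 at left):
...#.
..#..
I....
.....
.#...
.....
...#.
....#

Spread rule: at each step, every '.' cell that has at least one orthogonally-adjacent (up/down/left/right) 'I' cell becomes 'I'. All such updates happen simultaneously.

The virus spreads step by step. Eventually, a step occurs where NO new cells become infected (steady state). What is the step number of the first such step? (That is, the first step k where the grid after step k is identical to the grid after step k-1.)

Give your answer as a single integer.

Step 0 (initial): 1 infected
Step 1: +3 new -> 4 infected
Step 2: +5 new -> 9 infected
Step 3: +4 new -> 13 infected
Step 4: +7 new -> 20 infected
Step 5: +6 new -> 26 infected
Step 6: +5 new -> 31 infected
Step 7: +2 new -> 33 infected
Step 8: +2 new -> 35 infected
Step 9: +0 new -> 35 infected

Answer: 9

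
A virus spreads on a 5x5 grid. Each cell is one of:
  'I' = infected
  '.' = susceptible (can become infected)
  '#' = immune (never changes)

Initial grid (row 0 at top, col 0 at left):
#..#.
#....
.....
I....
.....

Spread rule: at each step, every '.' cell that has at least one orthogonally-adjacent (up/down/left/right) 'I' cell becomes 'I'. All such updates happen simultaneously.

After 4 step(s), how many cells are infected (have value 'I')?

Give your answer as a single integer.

Answer: 16

Derivation:
Step 0 (initial): 1 infected
Step 1: +3 new -> 4 infected
Step 2: +3 new -> 7 infected
Step 3: +4 new -> 11 infected
Step 4: +5 new -> 16 infected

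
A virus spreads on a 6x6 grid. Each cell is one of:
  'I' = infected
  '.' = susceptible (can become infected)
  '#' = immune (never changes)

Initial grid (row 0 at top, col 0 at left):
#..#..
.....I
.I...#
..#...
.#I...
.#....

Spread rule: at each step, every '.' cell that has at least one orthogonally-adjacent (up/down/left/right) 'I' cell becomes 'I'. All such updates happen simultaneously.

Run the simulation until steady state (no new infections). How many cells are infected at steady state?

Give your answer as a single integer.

Answer: 30

Derivation:
Step 0 (initial): 3 infected
Step 1: +8 new -> 11 infected
Step 2: +11 new -> 22 infected
Step 3: +5 new -> 27 infected
Step 4: +3 new -> 30 infected
Step 5: +0 new -> 30 infected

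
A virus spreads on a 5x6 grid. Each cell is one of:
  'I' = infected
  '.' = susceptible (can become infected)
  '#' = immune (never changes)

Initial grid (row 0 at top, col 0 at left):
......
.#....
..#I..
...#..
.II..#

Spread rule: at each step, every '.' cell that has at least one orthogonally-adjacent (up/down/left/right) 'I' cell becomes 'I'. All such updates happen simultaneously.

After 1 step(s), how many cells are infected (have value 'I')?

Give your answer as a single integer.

Step 0 (initial): 3 infected
Step 1: +6 new -> 9 infected

Answer: 9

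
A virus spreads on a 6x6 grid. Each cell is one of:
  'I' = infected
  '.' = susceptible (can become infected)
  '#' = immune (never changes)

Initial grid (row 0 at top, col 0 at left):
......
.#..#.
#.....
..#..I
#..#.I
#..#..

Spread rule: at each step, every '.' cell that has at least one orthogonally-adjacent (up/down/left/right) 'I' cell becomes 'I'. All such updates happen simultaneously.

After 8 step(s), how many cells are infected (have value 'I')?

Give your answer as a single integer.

Step 0 (initial): 2 infected
Step 1: +4 new -> 6 infected
Step 2: +4 new -> 10 infected
Step 3: +2 new -> 12 infected
Step 4: +3 new -> 15 infected
Step 5: +3 new -> 18 infected
Step 6: +2 new -> 20 infected
Step 7: +3 new -> 23 infected
Step 8: +3 new -> 26 infected

Answer: 26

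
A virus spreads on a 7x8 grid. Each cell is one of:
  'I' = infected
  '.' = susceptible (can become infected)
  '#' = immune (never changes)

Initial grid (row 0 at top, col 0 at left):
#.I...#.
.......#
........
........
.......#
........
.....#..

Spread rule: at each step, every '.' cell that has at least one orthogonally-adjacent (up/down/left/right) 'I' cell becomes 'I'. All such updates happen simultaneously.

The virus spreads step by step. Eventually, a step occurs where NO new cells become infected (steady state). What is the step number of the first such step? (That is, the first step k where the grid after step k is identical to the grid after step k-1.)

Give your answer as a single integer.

Step 0 (initial): 1 infected
Step 1: +3 new -> 4 infected
Step 2: +4 new -> 8 infected
Step 3: +6 new -> 14 infected
Step 4: +6 new -> 20 infected
Step 5: +7 new -> 27 infected
Step 6: +7 new -> 34 infected
Step 7: +7 new -> 41 infected
Step 8: +5 new -> 46 infected
Step 9: +1 new -> 47 infected
Step 10: +2 new -> 49 infected
Step 11: +1 new -> 50 infected
Step 12: +0 new -> 50 infected

Answer: 12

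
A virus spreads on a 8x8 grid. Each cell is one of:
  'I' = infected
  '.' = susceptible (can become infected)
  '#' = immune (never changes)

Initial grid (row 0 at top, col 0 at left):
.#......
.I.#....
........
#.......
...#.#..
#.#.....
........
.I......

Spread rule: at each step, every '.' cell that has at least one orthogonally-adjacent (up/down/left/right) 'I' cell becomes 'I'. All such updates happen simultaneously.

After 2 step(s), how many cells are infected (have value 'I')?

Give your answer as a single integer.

Step 0 (initial): 2 infected
Step 1: +6 new -> 8 infected
Step 2: +9 new -> 17 infected

Answer: 17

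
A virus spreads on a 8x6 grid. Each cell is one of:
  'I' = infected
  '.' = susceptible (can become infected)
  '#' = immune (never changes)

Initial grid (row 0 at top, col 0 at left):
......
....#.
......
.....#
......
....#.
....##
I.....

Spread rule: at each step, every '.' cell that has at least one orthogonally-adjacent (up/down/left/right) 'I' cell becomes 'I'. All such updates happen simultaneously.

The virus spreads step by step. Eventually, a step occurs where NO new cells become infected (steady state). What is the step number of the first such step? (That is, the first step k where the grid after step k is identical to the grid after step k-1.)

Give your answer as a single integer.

Step 0 (initial): 1 infected
Step 1: +2 new -> 3 infected
Step 2: +3 new -> 6 infected
Step 3: +4 new -> 10 infected
Step 4: +5 new -> 15 infected
Step 5: +5 new -> 20 infected
Step 6: +4 new -> 24 infected
Step 7: +5 new -> 29 infected
Step 8: +5 new -> 34 infected
Step 9: +4 new -> 38 infected
Step 10: +2 new -> 40 infected
Step 11: +2 new -> 42 infected
Step 12: +1 new -> 43 infected
Step 13: +0 new -> 43 infected

Answer: 13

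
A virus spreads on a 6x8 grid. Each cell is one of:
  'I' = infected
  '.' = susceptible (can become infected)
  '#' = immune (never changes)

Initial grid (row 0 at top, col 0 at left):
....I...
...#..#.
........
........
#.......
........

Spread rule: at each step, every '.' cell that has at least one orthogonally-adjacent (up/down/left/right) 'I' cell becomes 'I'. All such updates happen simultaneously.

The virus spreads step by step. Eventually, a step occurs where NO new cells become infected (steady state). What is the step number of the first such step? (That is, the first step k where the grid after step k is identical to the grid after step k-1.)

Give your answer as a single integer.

Step 0 (initial): 1 infected
Step 1: +3 new -> 4 infected
Step 2: +4 new -> 8 infected
Step 3: +6 new -> 14 infected
Step 4: +8 new -> 22 infected
Step 5: +8 new -> 30 infected
Step 6: +7 new -> 37 infected
Step 7: +5 new -> 42 infected
Step 8: +2 new -> 44 infected
Step 9: +1 new -> 45 infected
Step 10: +0 new -> 45 infected

Answer: 10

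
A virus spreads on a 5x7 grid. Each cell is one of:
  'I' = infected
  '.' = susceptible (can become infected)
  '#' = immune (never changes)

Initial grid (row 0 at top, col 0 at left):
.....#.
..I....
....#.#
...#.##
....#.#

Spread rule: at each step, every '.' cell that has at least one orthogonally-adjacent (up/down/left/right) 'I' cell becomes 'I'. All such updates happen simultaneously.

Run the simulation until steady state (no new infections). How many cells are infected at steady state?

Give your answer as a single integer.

Answer: 25

Derivation:
Step 0 (initial): 1 infected
Step 1: +4 new -> 5 infected
Step 2: +7 new -> 12 infected
Step 3: +6 new -> 18 infected
Step 4: +5 new -> 23 infected
Step 5: +2 new -> 25 infected
Step 6: +0 new -> 25 infected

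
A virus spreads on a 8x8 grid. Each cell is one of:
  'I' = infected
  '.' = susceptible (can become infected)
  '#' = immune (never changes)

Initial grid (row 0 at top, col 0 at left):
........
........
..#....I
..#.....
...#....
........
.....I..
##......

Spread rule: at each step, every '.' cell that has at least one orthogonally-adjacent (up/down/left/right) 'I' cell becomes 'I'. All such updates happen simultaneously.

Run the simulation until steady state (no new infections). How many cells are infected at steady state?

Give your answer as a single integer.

Step 0 (initial): 2 infected
Step 1: +7 new -> 9 infected
Step 2: +12 new -> 21 infected
Step 3: +11 new -> 32 infected
Step 4: +7 new -> 39 infected
Step 5: +6 new -> 45 infected
Step 6: +4 new -> 49 infected
Step 7: +4 new -> 53 infected
Step 8: +4 new -> 57 infected
Step 9: +2 new -> 59 infected
Step 10: +0 new -> 59 infected

Answer: 59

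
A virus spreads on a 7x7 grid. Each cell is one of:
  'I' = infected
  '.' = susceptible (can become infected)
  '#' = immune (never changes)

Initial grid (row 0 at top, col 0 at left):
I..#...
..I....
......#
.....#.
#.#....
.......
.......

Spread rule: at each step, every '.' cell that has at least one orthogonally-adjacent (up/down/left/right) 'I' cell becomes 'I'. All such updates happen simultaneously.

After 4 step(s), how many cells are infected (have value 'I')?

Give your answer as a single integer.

Answer: 25

Derivation:
Step 0 (initial): 2 infected
Step 1: +6 new -> 8 infected
Step 2: +5 new -> 13 infected
Step 3: +6 new -> 19 infected
Step 4: +6 new -> 25 infected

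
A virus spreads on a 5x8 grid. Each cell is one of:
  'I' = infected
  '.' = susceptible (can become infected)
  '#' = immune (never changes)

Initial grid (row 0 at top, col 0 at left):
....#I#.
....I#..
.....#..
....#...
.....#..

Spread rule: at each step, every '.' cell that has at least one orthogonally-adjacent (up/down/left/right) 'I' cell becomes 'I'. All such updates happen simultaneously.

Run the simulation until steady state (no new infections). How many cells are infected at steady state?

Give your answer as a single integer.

Step 0 (initial): 2 infected
Step 1: +2 new -> 4 infected
Step 2: +3 new -> 7 infected
Step 3: +4 new -> 11 infected
Step 4: +5 new -> 16 infected
Step 5: +5 new -> 21 infected
Step 6: +2 new -> 23 infected
Step 7: +1 new -> 24 infected
Step 8: +0 new -> 24 infected

Answer: 24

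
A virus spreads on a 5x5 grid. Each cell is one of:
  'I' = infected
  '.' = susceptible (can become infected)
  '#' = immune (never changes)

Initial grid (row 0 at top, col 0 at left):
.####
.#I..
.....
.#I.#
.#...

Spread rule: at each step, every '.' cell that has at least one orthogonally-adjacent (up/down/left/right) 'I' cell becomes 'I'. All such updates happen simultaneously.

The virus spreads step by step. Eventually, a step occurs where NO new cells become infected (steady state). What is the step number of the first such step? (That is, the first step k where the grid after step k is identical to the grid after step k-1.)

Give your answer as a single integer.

Answer: 6

Derivation:
Step 0 (initial): 2 infected
Step 1: +4 new -> 6 infected
Step 2: +4 new -> 10 infected
Step 3: +3 new -> 13 infected
Step 4: +2 new -> 15 infected
Step 5: +2 new -> 17 infected
Step 6: +0 new -> 17 infected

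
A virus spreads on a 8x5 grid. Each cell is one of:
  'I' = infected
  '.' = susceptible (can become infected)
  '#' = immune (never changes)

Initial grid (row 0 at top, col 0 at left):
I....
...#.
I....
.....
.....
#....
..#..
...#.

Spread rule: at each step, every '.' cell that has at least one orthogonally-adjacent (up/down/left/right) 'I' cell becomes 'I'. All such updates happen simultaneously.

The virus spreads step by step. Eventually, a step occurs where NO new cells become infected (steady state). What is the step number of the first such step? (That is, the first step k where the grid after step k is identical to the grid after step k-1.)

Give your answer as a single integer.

Answer: 10

Derivation:
Step 0 (initial): 2 infected
Step 1: +4 new -> 6 infected
Step 2: +5 new -> 11 infected
Step 3: +5 new -> 16 infected
Step 4: +5 new -> 21 infected
Step 5: +5 new -> 26 infected
Step 6: +4 new -> 30 infected
Step 7: +4 new -> 34 infected
Step 8: +1 new -> 35 infected
Step 9: +1 new -> 36 infected
Step 10: +0 new -> 36 infected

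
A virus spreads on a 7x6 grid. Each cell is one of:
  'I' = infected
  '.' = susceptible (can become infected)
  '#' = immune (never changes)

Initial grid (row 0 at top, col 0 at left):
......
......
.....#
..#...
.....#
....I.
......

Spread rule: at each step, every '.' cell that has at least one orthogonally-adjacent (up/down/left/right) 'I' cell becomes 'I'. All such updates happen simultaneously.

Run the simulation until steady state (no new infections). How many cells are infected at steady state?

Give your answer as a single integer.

Answer: 39

Derivation:
Step 0 (initial): 1 infected
Step 1: +4 new -> 5 infected
Step 2: +5 new -> 10 infected
Step 3: +6 new -> 16 infected
Step 4: +5 new -> 21 infected
Step 5: +7 new -> 28 infected
Step 6: +5 new -> 33 infected
Step 7: +3 new -> 36 infected
Step 8: +2 new -> 38 infected
Step 9: +1 new -> 39 infected
Step 10: +0 new -> 39 infected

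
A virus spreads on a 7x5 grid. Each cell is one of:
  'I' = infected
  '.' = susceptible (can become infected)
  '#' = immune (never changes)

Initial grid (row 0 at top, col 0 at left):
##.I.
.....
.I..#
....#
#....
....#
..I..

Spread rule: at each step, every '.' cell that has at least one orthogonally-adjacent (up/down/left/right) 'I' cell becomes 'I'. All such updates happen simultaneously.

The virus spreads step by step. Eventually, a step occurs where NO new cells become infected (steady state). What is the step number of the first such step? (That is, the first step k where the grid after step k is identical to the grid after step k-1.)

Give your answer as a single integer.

Answer: 5

Derivation:
Step 0 (initial): 3 infected
Step 1: +10 new -> 13 infected
Step 2: +12 new -> 25 infected
Step 3: +3 new -> 28 infected
Step 4: +1 new -> 29 infected
Step 5: +0 new -> 29 infected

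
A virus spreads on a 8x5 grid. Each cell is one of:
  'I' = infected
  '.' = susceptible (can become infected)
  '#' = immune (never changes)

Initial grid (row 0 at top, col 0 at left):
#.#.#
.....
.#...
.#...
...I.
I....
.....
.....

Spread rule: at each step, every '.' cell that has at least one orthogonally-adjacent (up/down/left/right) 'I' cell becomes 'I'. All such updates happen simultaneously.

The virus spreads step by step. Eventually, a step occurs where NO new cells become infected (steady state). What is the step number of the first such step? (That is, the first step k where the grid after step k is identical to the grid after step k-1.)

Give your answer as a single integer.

Step 0 (initial): 2 infected
Step 1: +7 new -> 9 infected
Step 2: +10 new -> 19 infected
Step 3: +8 new -> 27 infected
Step 4: +6 new -> 33 infected
Step 5: +1 new -> 34 infected
Step 6: +1 new -> 35 infected
Step 7: +0 new -> 35 infected

Answer: 7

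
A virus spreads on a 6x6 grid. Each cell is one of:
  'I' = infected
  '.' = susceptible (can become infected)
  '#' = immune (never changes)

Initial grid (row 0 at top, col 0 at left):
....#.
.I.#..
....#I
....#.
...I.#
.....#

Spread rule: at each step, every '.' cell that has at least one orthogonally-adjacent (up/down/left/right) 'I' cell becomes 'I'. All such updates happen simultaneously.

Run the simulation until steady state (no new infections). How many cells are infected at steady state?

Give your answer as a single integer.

Answer: 30

Derivation:
Step 0 (initial): 3 infected
Step 1: +10 new -> 13 infected
Step 2: +12 new -> 25 infected
Step 3: +4 new -> 29 infected
Step 4: +1 new -> 30 infected
Step 5: +0 new -> 30 infected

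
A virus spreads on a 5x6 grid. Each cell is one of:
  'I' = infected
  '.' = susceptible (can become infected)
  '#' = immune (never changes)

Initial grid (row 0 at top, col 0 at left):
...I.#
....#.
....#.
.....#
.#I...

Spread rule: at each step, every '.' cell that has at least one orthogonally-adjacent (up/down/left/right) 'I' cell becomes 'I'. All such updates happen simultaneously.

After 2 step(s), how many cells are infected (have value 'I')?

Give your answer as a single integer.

Answer: 14

Derivation:
Step 0 (initial): 2 infected
Step 1: +5 new -> 7 infected
Step 2: +7 new -> 14 infected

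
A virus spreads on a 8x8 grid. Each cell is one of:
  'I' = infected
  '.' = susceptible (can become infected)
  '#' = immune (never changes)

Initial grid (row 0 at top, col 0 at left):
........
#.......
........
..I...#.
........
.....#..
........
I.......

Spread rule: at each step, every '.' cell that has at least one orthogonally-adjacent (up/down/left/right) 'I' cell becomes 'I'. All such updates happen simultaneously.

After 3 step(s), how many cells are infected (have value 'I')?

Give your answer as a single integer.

Step 0 (initial): 2 infected
Step 1: +6 new -> 8 infected
Step 2: +11 new -> 19 infected
Step 3: +12 new -> 31 infected

Answer: 31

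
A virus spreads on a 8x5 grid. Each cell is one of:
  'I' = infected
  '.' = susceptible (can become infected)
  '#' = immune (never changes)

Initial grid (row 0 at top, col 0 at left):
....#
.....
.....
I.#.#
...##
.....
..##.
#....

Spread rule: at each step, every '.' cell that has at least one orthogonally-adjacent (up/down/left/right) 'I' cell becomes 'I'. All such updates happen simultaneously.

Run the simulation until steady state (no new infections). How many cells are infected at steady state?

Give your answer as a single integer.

Answer: 32

Derivation:
Step 0 (initial): 1 infected
Step 1: +3 new -> 4 infected
Step 2: +4 new -> 8 infected
Step 3: +6 new -> 14 infected
Step 4: +5 new -> 19 infected
Step 5: +6 new -> 25 infected
Step 6: +4 new -> 29 infected
Step 7: +2 new -> 31 infected
Step 8: +1 new -> 32 infected
Step 9: +0 new -> 32 infected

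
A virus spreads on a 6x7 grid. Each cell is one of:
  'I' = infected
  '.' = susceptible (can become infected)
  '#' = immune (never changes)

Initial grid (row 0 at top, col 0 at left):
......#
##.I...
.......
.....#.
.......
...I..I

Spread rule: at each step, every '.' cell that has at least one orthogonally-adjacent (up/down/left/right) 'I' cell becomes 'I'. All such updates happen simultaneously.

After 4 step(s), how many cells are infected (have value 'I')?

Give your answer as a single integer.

Answer: 37

Derivation:
Step 0 (initial): 3 infected
Step 1: +9 new -> 12 infected
Step 2: +11 new -> 23 infected
Step 3: +10 new -> 33 infected
Step 4: +4 new -> 37 infected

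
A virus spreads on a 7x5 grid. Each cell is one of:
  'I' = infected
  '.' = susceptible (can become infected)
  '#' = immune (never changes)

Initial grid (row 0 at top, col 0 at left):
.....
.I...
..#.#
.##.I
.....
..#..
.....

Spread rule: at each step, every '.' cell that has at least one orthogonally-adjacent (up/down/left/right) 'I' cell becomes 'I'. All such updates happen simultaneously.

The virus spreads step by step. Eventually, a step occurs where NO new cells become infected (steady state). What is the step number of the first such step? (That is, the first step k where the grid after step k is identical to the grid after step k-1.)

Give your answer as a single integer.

Step 0 (initial): 2 infected
Step 1: +6 new -> 8 infected
Step 2: +7 new -> 15 infected
Step 3: +6 new -> 21 infected
Step 4: +4 new -> 25 infected
Step 5: +3 new -> 28 infected
Step 6: +2 new -> 30 infected
Step 7: +0 new -> 30 infected

Answer: 7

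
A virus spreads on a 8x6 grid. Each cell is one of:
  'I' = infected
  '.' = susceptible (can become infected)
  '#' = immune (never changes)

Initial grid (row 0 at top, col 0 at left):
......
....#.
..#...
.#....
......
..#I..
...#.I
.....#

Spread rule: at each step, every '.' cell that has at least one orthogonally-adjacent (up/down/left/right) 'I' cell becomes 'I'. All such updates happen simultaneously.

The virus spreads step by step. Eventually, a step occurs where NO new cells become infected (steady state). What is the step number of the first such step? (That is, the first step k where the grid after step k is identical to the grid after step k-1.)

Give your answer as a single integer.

Answer: 9

Derivation:
Step 0 (initial): 2 infected
Step 1: +4 new -> 6 infected
Step 2: +5 new -> 11 infected
Step 3: +6 new -> 17 infected
Step 4: +6 new -> 23 infected
Step 5: +8 new -> 31 infected
Step 6: +7 new -> 38 infected
Step 7: +3 new -> 41 infected
Step 8: +1 new -> 42 infected
Step 9: +0 new -> 42 infected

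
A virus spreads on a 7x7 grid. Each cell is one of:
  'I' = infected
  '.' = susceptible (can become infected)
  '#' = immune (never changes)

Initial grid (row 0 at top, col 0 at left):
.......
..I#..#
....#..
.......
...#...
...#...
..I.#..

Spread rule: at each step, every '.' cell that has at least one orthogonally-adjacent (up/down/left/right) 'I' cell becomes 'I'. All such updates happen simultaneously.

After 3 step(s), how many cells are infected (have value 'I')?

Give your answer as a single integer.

Answer: 24

Derivation:
Step 0 (initial): 2 infected
Step 1: +6 new -> 8 infected
Step 2: +9 new -> 17 infected
Step 3: +7 new -> 24 infected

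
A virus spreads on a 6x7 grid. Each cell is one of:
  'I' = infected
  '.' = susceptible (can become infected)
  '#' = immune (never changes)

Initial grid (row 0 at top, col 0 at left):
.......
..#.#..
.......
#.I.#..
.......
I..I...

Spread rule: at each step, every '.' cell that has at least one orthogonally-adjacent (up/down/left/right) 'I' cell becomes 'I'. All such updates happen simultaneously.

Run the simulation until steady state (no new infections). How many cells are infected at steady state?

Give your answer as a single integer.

Step 0 (initial): 3 infected
Step 1: +9 new -> 12 infected
Step 2: +5 new -> 17 infected
Step 3: +6 new -> 23 infected
Step 4: +6 new -> 29 infected
Step 5: +6 new -> 35 infected
Step 6: +2 new -> 37 infected
Step 7: +1 new -> 38 infected
Step 8: +0 new -> 38 infected

Answer: 38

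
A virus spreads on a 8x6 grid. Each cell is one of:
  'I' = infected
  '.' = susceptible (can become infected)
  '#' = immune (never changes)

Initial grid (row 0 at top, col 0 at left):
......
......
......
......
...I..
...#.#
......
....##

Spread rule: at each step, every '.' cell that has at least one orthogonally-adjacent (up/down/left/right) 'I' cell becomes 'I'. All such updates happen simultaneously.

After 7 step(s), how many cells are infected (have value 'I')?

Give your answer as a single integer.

Answer: 44

Derivation:
Step 0 (initial): 1 infected
Step 1: +3 new -> 4 infected
Step 2: +7 new -> 11 infected
Step 3: +9 new -> 20 infected
Step 4: +11 new -> 31 infected
Step 5: +8 new -> 39 infected
Step 6: +4 new -> 43 infected
Step 7: +1 new -> 44 infected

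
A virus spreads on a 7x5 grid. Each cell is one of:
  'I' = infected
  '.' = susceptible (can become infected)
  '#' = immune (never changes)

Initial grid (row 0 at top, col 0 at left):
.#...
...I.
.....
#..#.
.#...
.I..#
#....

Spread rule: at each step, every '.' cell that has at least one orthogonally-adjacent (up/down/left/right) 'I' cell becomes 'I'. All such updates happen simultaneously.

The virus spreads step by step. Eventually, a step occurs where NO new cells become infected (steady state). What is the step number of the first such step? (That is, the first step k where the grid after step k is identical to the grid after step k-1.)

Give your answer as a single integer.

Step 0 (initial): 2 infected
Step 1: +7 new -> 9 infected
Step 2: +9 new -> 18 infected
Step 3: +6 new -> 24 infected
Step 4: +5 new -> 29 infected
Step 5: +0 new -> 29 infected

Answer: 5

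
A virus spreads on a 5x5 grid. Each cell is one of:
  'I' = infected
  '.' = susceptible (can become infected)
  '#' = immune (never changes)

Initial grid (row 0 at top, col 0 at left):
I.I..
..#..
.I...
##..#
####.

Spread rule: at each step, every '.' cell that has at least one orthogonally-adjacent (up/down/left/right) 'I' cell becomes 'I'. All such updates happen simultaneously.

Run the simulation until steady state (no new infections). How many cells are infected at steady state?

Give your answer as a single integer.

Answer: 16

Derivation:
Step 0 (initial): 3 infected
Step 1: +6 new -> 9 infected
Step 2: +4 new -> 13 infected
Step 3: +3 new -> 16 infected
Step 4: +0 new -> 16 infected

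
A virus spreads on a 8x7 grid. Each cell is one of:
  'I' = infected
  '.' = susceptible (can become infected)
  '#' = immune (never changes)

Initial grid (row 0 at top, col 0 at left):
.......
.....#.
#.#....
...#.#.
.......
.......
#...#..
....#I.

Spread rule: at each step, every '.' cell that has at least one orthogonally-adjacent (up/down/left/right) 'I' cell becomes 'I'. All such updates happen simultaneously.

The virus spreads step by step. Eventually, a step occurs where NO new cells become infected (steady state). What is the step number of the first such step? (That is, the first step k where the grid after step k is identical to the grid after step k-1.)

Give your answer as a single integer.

Step 0 (initial): 1 infected
Step 1: +2 new -> 3 infected
Step 2: +2 new -> 5 infected
Step 3: +3 new -> 8 infected
Step 4: +3 new -> 11 infected
Step 5: +5 new -> 16 infected
Step 6: +6 new -> 22 infected
Step 7: +9 new -> 31 infected
Step 8: +6 new -> 37 infected
Step 9: +6 new -> 43 infected
Step 10: +2 new -> 45 infected
Step 11: +2 new -> 47 infected
Step 12: +1 new -> 48 infected
Step 13: +0 new -> 48 infected

Answer: 13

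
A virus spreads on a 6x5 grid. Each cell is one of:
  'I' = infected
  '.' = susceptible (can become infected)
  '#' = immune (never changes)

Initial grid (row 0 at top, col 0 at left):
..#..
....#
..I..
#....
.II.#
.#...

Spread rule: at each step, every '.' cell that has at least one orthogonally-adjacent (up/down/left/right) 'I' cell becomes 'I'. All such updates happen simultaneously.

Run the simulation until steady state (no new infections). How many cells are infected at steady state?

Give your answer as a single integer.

Step 0 (initial): 3 infected
Step 1: +8 new -> 11 infected
Step 2: +7 new -> 18 infected
Step 3: +5 new -> 23 infected
Step 4: +2 new -> 25 infected
Step 5: +0 new -> 25 infected

Answer: 25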